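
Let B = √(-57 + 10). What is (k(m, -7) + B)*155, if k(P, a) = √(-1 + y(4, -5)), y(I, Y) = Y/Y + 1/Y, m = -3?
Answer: 31*I*(√5 + 5*√47) ≈ 1131.9*I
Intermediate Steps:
y(I, Y) = 1 + 1/Y
B = I*√47 (B = √(-47) = I*√47 ≈ 6.8557*I)
k(P, a) = I*√5/5 (k(P, a) = √(-1 + (1 - 5)/(-5)) = √(-1 - ⅕*(-4)) = √(-1 + ⅘) = √(-⅕) = I*√5/5)
(k(m, -7) + B)*155 = (I*√5/5 + I*√47)*155 = (I*√47 + I*√5/5)*155 = 31*I*√5 + 155*I*√47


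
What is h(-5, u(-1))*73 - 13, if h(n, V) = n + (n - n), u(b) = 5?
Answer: -378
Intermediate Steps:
h(n, V) = n (h(n, V) = n + 0 = n)
h(-5, u(-1))*73 - 13 = -5*73 - 13 = -365 - 13 = -378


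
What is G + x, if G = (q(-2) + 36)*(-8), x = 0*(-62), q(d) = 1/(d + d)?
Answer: -286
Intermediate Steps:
q(d) = 1/(2*d)
x = 0
G = -286 (G = ((½)/(-2) + 36)*(-8) = ((½)*(-½) + 36)*(-8) = (-¼ + 36)*(-8) = (143/4)*(-8) = -286)
G + x = -286 + 0 = -286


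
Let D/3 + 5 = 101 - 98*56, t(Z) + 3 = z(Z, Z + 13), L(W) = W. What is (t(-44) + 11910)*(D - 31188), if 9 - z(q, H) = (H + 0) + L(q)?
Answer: -567941724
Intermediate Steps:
z(q, H) = 9 - H - q (z(q, H) = 9 - ((H + 0) + q) = 9 - (H + q) = 9 + (-H - q) = 9 - H - q)
t(Z) = -7 - 2*Z (t(Z) = -3 + (9 - (Z + 13) - Z) = -3 + (9 - (13 + Z) - Z) = -3 + (9 + (-13 - Z) - Z) = -3 + (-4 - 2*Z) = -7 - 2*Z)
D = -16176 (D = -15 + 3*(101 - 98*56) = -15 + 3*(101 - 5488) = -15 + 3*(-5387) = -15 - 16161 = -16176)
(t(-44) + 11910)*(D - 31188) = ((-7 - 2*(-44)) + 11910)*(-16176 - 31188) = ((-7 + 88) + 11910)*(-47364) = (81 + 11910)*(-47364) = 11991*(-47364) = -567941724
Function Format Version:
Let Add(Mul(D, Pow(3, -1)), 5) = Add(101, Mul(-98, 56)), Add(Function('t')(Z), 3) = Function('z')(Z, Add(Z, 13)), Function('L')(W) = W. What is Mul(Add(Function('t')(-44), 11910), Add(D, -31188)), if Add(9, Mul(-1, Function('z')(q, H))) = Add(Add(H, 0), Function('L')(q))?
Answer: -567941724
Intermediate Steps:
Function('z')(q, H) = Add(9, Mul(-1, H), Mul(-1, q)) (Function('z')(q, H) = Add(9, Mul(-1, Add(Add(H, 0), q))) = Add(9, Mul(-1, Add(H, q))) = Add(9, Add(Mul(-1, H), Mul(-1, q))) = Add(9, Mul(-1, H), Mul(-1, q)))
Function('t')(Z) = Add(-7, Mul(-2, Z)) (Function('t')(Z) = Add(-3, Add(9, Mul(-1, Add(Z, 13)), Mul(-1, Z))) = Add(-3, Add(9, Mul(-1, Add(13, Z)), Mul(-1, Z))) = Add(-3, Add(9, Add(-13, Mul(-1, Z)), Mul(-1, Z))) = Add(-3, Add(-4, Mul(-2, Z))) = Add(-7, Mul(-2, Z)))
D = -16176 (D = Add(-15, Mul(3, Add(101, Mul(-98, 56)))) = Add(-15, Mul(3, Add(101, -5488))) = Add(-15, Mul(3, -5387)) = Add(-15, -16161) = -16176)
Mul(Add(Function('t')(-44), 11910), Add(D, -31188)) = Mul(Add(Add(-7, Mul(-2, -44)), 11910), Add(-16176, -31188)) = Mul(Add(Add(-7, 88), 11910), -47364) = Mul(Add(81, 11910), -47364) = Mul(11991, -47364) = -567941724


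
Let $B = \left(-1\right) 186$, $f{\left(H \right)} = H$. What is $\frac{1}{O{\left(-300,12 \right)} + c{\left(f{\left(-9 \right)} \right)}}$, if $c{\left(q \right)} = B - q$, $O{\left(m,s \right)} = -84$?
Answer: $- \frac{1}{261} \approx -0.0038314$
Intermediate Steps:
$B = -186$
$c{\left(q \right)} = -186 - q$
$\frac{1}{O{\left(-300,12 \right)} + c{\left(f{\left(-9 \right)} \right)}} = \frac{1}{-84 - 177} = \frac{1}{-261} = - \frac{1}{261}$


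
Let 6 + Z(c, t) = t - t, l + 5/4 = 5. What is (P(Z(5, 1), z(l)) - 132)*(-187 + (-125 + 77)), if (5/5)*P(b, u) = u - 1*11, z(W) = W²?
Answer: 484805/16 ≈ 30300.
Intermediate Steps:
l = 15/4 (l = -5/4 + 5 = 15/4 ≈ 3.7500)
Z(c, t) = -6 (Z(c, t) = -6 + (t - t) = -6 + 0 = -6)
P(b, u) = -11 + u (P(b, u) = u - 1*11 = u - 11 = -11 + u)
(P(Z(5, 1), z(l)) - 132)*(-187 + (-125 + 77)) = ((-11 + (15/4)²) - 132)*(-187 + (-125 + 77)) = ((-11 + 225/16) - 132)*(-187 - 48) = (49/16 - 132)*(-235) = -2063/16*(-235) = 484805/16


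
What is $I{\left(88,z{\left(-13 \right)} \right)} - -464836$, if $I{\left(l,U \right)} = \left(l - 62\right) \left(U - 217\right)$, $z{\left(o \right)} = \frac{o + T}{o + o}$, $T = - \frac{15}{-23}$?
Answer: $\frac{10561746}{23} \approx 4.5921 \cdot 10^{5}$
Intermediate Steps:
$T = \frac{15}{23}$ ($T = \left(-15\right) \left(- \frac{1}{23}\right) = \frac{15}{23} \approx 0.65217$)
$z{\left(o \right)} = \frac{\frac{15}{23} + o}{2 o}$ ($z{\left(o \right)} = \frac{o + \frac{15}{23}}{o + o} = \frac{\frac{15}{23} + o}{2 o}$)
$I{\left(l,U \right)} = \left(-217 + U\right) \left(-62 + l\right)$ ($I{\left(l,U \right)} = \left(-62 + l\right) \left(-217 + U\right) = \left(-217 + U\right) \left(-62 + l\right)$)
$I{\left(88,z{\left(-13 \right)} \right)} - -464836 = \left(13454 - 19096 - 62 \frac{15 + 23 \left(-13\right)}{46 \left(-13\right)} + \frac{15 + 23 \left(-13\right)}{46 \left(-13\right)} 88\right) - -464836 = \left(13454 - 19096 - 62 \cdot \frac{1}{46} \left(- \frac{1}{13}\right) \left(15 - 299\right) + \frac{1}{46} \left(- \frac{1}{13}\right) \left(15 - 299\right) 88\right) + 464836 = \left(13454 - 19096 - 62 \cdot \frac{1}{46} \left(- \frac{1}{13}\right) \left(-284\right) + \frac{1}{46} \left(- \frac{1}{13}\right) \left(-284\right) 88\right) + 464836 = \left(13454 - 19096 - \frac{8804}{299} + \frac{142}{299} \cdot 88\right) + 464836 = \left(13454 - 19096 - \frac{8804}{299} + \frac{12496}{299}\right) + 464836 = - \frac{129482}{23} + 464836 = \frac{10561746}{23}$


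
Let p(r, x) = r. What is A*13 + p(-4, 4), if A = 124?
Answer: 1608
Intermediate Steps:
A*13 + p(-4, 4) = 124*13 - 4 = 1612 - 4 = 1608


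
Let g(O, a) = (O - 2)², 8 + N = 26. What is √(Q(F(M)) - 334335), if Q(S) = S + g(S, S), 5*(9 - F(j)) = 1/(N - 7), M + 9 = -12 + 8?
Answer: I*√1011188749/55 ≈ 578.17*I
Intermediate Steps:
N = 18 (N = -8 + 26 = 18)
M = -13 (M = -9 + (-12 + 8) = -9 - 4 = -13)
g(O, a) = (-2 + O)²
F(j) = 494/55 (F(j) = 9 - 1/(5*(18 - 7)) = 9 - ⅕/11 = 9 - ⅕*1/11 = 9 - 1/55 = 494/55)
Q(S) = S + (-2 + S)²
√(Q(F(M)) - 334335) = √((494/55 + (-2 + 494/55)²) - 334335) = √((494/55 + (384/55)²) - 334335) = √((494/55 + 147456/3025) - 334335) = √(174626/3025 - 334335) = √(-1011188749/3025) = I*√1011188749/55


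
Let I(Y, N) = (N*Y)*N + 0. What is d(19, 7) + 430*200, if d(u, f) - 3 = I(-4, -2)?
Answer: 85987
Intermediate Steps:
I(Y, N) = Y*N² (I(Y, N) = Y*N² + 0 = Y*N²)
d(u, f) = -13 (d(u, f) = 3 - 4*(-2)² = 3 - 4*4 = 3 - 16 = -13)
d(19, 7) + 430*200 = -13 + 430*200 = -13 + 86000 = 85987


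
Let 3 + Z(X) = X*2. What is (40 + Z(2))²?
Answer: 1681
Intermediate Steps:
Z(X) = -3 + 2*X (Z(X) = -3 + X*2 = -3 + 2*X)
(40 + Z(2))² = (40 + (-3 + 2*2))² = (40 + (-3 + 4))² = (40 + 1)² = 41² = 1681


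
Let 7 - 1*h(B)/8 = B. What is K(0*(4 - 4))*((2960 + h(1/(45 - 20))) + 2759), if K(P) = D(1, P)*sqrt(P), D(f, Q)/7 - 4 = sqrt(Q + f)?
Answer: 0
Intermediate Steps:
h(B) = 56 - 8*B
D(f, Q) = 28 + 7*sqrt(Q + f)
K(P) = sqrt(P)*(28 + 7*sqrt(1 + P)) (K(P) = (28 + 7*sqrt(P + 1))*sqrt(P) = (28 + 7*sqrt(1 + P))*sqrt(P) = sqrt(P)*(28 + 7*sqrt(1 + P)))
K(0*(4 - 4))*((2960 + h(1/(45 - 20))) + 2759) = (7*sqrt(0*(4 - 4))*(4 + sqrt(1 + 0*(4 - 4))))*((2960 + (56 - 8/(45 - 20))) + 2759) = (7*sqrt(0*0)*(4 + sqrt(1 + 0*0)))*((2960 + (56 - 8/25)) + 2759) = (7*sqrt(0)*(4 + sqrt(1 + 0)))*((2960 + (56 - 8*1/25)) + 2759) = (7*0*(4 + sqrt(1)))*((2960 + (56 - 8/25)) + 2759) = (7*0*(4 + 1))*((2960 + 1392/25) + 2759) = (7*0*5)*(75392/25 + 2759) = 0*(144367/25) = 0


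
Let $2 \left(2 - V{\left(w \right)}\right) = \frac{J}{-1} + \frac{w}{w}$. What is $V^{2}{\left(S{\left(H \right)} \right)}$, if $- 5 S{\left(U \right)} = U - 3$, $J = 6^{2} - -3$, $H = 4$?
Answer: $441$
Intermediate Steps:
$J = 39$ ($J = 36 + 3 = 39$)
$S{\left(U \right)} = \frac{3}{5} - \frac{U}{5}$ ($S{\left(U \right)} = - \frac{U - 3}{5} = - \frac{-3 + U}{5} = \frac{3}{5} - \frac{U}{5}$)
$V{\left(w \right)} = 21$ ($V{\left(w \right)} = 2 - \frac{\frac{39}{-1} + \frac{w}{w}}{2} = 2 - \frac{39 \left(-1\right) + 1}{2} = 2 - \frac{-39 + 1}{2} = 2 - -19 = 2 + 19 = 21$)
$V^{2}{\left(S{\left(H \right)} \right)} = 21^{2} = 441$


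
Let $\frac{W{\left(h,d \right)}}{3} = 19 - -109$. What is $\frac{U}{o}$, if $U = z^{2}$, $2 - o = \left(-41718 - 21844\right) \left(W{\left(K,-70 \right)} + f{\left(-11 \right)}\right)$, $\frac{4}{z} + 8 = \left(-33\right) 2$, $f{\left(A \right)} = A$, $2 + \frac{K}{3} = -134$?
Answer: $\frac{1}{8114277933} \approx 1.2324 \cdot 10^{-10}$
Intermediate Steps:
$K = -408$ ($K = -6 + 3 \left(-134\right) = -6 - 402 = -408$)
$W{\left(h,d \right)} = 384$ ($W{\left(h,d \right)} = 3 \left(19 - -109\right) = 3 \left(19 + 109\right) = 3 \cdot 128 = 384$)
$z = - \frac{2}{37}$ ($z = \frac{4}{-8 - 66} = \frac{4}{-74} = 4 \left(- \frac{1}{74}\right) = - \frac{2}{37} \approx -0.054054$)
$o = 23708628$ ($o = 2 - \left(-41718 - 21844\right) \left(384 - 11\right) = 2 - \left(-63562\right) 373 = 2 - -23708626 = 2 + 23708626 = 23708628$)
$U = \frac{4}{1369}$ ($U = \left(- \frac{2}{37}\right)^{2} = \frac{4}{1369} \approx 0.0029218$)
$\frac{U}{o} = \frac{4}{1369 \cdot 23708628} = \frac{4}{1369} \cdot \frac{1}{23708628} = \frac{1}{8114277933}$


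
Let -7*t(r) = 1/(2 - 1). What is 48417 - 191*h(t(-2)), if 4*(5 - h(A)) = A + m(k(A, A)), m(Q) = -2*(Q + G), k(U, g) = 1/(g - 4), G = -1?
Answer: 38629869/812 ≈ 47574.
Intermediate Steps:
k(U, g) = 1/(-4 + g)
t(r) = -⅐ (t(r) = -1/(7*(2 - 1)) = -⅐/1 = -⅐*1 = -⅐)
m(Q) = 2 - 2*Q (m(Q) = -2*(Q - 1) = -2*(-1 + Q) = 2 - 2*Q)
h(A) = 9/2 + 1/(2*(-4 + A)) - A/4 (h(A) = 5 - (A + (2 - 2/(-4 + A)))/4 = 5 - (2 + A - 2/(-4 + A))/4 = 5 + (-½ + 1/(2*(-4 + A)) - A/4) = 9/2 + 1/(2*(-4 + A)) - A/4)
48417 - 191*h(t(-2)) = 48417 - 191*(2 + (-4 - ⅐)*(18 - 1*(-⅐)))/(4*(-4 - ⅐)) = 48417 - 191*(2 - 29*(18 + ⅐)/7)/(4*(-29/7)) = 48417 - 191*(¼)*(-7/29)*(2 - 29/7*127/7) = 48417 - 191*(¼)*(-7/29)*(2 - 3683/49) = 48417 - 191*(¼)*(-7/29)*(-3585/49) = 48417 - 191*3585/812 = 48417 - 1*684735/812 = 48417 - 684735/812 = 38629869/812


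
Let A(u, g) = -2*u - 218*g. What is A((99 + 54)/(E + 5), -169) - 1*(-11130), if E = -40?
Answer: 1679326/35 ≈ 47981.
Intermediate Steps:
A(u, g) = -218*g - 2*u
A((99 + 54)/(E + 5), -169) - 1*(-11130) = (-218*(-169) - 2*(99 + 54)/(-40 + 5)) - 1*(-11130) = (36842 - 306/(-35)) + 11130 = (36842 - 306*(-1)/35) + 11130 = (36842 - 2*(-153/35)) + 11130 = (36842 + 306/35) + 11130 = 1289776/35 + 11130 = 1679326/35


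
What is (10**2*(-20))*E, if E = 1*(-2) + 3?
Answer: -2000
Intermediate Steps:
E = 1 (E = -2 + 3 = 1)
(10**2*(-20))*E = (10**2*(-20))*1 = (100*(-20))*1 = -2000*1 = -2000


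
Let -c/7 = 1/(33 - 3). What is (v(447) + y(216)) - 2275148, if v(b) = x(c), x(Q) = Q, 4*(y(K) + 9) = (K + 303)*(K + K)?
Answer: -66573157/30 ≈ -2.2191e+6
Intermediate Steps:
c = -7/30 (c = -7/(33 - 3) = -7/30 ≈ -0.23333)
y(K) = -9 + K*(303 + K)/2 (y(K) = -9 + ((K + 303)*(K + K))/4 = -9 + ((303 + K)*(2*K))/4 = -9 + (2*K*(303 + K))/4 = -9 + K*(303 + K)/2)
v(b) = -7/30
(v(447) + y(216)) - 2275148 = (-7/30 + (-9 + (1/2)*216**2 + (303/2)*216)) - 2275148 = (-7/30 + (-9 + (1/2)*46656 + 32724)) - 2275148 = (-7/30 + (-9 + 23328 + 32724)) - 2275148 = (-7/30 + 56043) - 2275148 = 1681283/30 - 2275148 = -66573157/30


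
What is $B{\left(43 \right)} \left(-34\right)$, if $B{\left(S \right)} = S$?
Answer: $-1462$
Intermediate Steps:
$B{\left(43 \right)} \left(-34\right) = 43 \left(-34\right) = -1462$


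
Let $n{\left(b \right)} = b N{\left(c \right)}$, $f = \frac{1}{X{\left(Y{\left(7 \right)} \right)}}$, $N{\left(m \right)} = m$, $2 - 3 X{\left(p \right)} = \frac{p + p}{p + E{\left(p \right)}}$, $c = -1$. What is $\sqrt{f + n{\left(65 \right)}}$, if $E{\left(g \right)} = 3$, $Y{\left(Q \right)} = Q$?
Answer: $2 i \sqrt{15} \approx 7.746 i$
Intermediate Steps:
$X{\left(p \right)} = \frac{2}{3} - \frac{2 p}{3 \left(3 + p\right)}$ ($X{\left(p \right)} = \frac{2}{3} - \frac{\left(p + p\right) \frac{1}{p + 3}}{3} = \frac{2}{3} - \frac{2 p \frac{1}{3 + p}}{3} = \frac{2}{3} - \frac{2 p}{3 \left(3 + p\right)}$)
$f = 5$ ($f = \frac{1}{2 \frac{1}{3 + 7}} = \frac{1}{2 \cdot \frac{1}{10}} = \frac{1}{\frac{1}{5}} = 5$)
$n{\left(b \right)} = - b$ ($n{\left(b \right)} = b \left(-1\right) = - b$)
$\sqrt{f + n{\left(65 \right)}} = \sqrt{5 - 65} = \sqrt{-60} = 2 i \sqrt{15}$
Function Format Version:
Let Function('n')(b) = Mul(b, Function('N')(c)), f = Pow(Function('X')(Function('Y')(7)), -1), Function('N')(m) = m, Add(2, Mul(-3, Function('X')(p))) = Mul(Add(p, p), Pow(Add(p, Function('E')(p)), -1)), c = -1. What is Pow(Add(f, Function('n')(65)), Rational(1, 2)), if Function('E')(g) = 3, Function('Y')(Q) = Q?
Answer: Mul(2, I, Pow(15, Rational(1, 2))) ≈ Mul(7.7460, I)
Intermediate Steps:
Function('X')(p) = Add(Rational(2, 3), Mul(Rational(-2, 3), p, Pow(Add(3, p), -1))) (Function('X')(p) = Add(Rational(2, 3), Mul(Rational(-1, 3), Mul(Add(p, p), Pow(Add(p, 3), -1)))) = Add(Rational(2, 3), Mul(Rational(-1, 3), Mul(Mul(2, p), Pow(Add(3, p), -1)))) = Add(Rational(2, 3), Mul(Rational(-1, 3), Mul(2, p, Pow(Add(3, p), -1)))) = Add(Rational(2, 3), Mul(Rational(-2, 3), p, Pow(Add(3, p), -1))))
f = 5 (f = Pow(Mul(2, Pow(Add(3, 7), -1)), -1) = Pow(Mul(2, Pow(10, -1)), -1) = Pow(Mul(2, Rational(1, 10)), -1) = Pow(Rational(1, 5), -1) = 5)
Function('n')(b) = Mul(-1, b) (Function('n')(b) = Mul(b, -1) = Mul(-1, b))
Pow(Add(f, Function('n')(65)), Rational(1, 2)) = Pow(Add(5, Mul(-1, 65)), Rational(1, 2)) = Pow(Add(5, -65), Rational(1, 2)) = Pow(-60, Rational(1, 2)) = Mul(2, I, Pow(15, Rational(1, 2)))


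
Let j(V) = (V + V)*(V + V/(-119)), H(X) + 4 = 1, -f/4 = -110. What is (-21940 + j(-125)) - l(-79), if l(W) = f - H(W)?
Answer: 1023923/119 ≈ 8604.4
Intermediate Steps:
f = 440 (f = -4*(-110) = 440)
H(X) = -3 (H(X) = -4 + 1 = -3)
l(W) = 443 (l(W) = 440 - 1*(-3) = 440 + 3 = 443)
j(V) = 236*V**2/119 (j(V) = (2*V)*(V + V*(-1/119)) = (2*V)*(V - V/119) = (2*V)*(118*V/119) = 236*V**2/119)
(-21940 + j(-125)) - l(-79) = (-21940 + (236/119)*(-125)**2) - 1*443 = (-21940 + (236/119)*15625) - 443 = (-21940 + 3687500/119) - 443 = 1076640/119 - 443 = 1023923/119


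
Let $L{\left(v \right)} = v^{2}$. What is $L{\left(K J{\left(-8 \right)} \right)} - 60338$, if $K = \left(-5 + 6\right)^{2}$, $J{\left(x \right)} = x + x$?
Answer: $-60082$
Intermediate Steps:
$J{\left(x \right)} = 2 x$
$K = 1$ ($K = 1^{2} = 1$)
$L{\left(K J{\left(-8 \right)} \right)} - 60338 = \left(1 \cdot 2 \left(-8\right)\right)^{2} - 60338 = \left(1 \left(-16\right)\right)^{2} - 60338 = \left(-16\right)^{2} - 60338 = 256 - 60338 = -60082$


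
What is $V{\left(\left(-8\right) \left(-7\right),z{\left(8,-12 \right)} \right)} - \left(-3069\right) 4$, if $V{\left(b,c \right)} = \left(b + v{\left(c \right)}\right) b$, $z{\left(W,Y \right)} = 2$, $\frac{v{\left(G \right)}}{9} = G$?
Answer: $16420$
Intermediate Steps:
$v{\left(G \right)} = 9 G$
$V{\left(b,c \right)} = b \left(b + 9 c\right)$ ($V{\left(b,c \right)} = \left(b + 9 c\right) b = b \left(b + 9 c\right)$)
$V{\left(\left(-8\right) \left(-7\right),z{\left(8,-12 \right)} \right)} - \left(-3069\right) 4 = \left(-8\right) \left(-7\right) \left(\left(-8\right) \left(-7\right) + 9 \cdot 2\right) - \left(-3069\right) 4 = 56 \left(56 + 18\right) - -12276 = 56 \cdot 74 + 12276 = 4144 + 12276 = 16420$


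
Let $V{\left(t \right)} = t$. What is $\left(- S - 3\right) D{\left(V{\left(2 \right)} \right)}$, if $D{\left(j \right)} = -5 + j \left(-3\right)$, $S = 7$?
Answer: $110$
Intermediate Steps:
$D{\left(j \right)} = -5 - 3 j$
$\left(- S - 3\right) D{\left(V{\left(2 \right)} \right)} = \left(\left(-1\right) 7 - 3\right) \left(-5 - 6\right) = \left(-7 - 3\right) \left(-5 - 6\right) = \left(-10\right) \left(-11\right) = 110$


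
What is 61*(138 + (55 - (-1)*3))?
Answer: 11956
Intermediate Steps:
61*(138 + (55 - (-1)*3)) = 61*(138 + (55 - 1*(-3))) = 61*(138 + (55 + 3)) = 61*(138 + 58) = 61*196 = 11956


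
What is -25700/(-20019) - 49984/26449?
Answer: -320890396/529482531 ≈ -0.60604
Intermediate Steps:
-25700/(-20019) - 49984/26449 = -25700*(-1/20019) - 49984*1/26449 = 25700/20019 - 49984/26449 = -320890396/529482531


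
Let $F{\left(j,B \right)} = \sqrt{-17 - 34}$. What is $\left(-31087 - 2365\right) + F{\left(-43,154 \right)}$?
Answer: $-33452 + i \sqrt{51} \approx -33452.0 + 7.1414 i$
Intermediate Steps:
$F{\left(j,B \right)} = i \sqrt{51}$ ($F{\left(j,B \right)} = \sqrt{-51} = i \sqrt{51}$)
$\left(-31087 - 2365\right) + F{\left(-43,154 \right)} = \left(-31087 - 2365\right) + i \sqrt{51} = -33452 + i \sqrt{51}$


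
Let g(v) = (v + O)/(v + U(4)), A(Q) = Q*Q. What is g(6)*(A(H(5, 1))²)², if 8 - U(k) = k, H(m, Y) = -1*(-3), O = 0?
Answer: 19683/5 ≈ 3936.6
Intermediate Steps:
H(m, Y) = 3
A(Q) = Q²
U(k) = 8 - k
g(v) = v/(4 + v) (g(v) = (v + 0)/(v + (8 - 1*4)) = v/(v + (8 - 4)) = v/(v + 4) = v/(4 + v))
g(6)*(A(H(5, 1))²)² = (6/(4 + 6))*((3²)²)² = (6/10)*(9²)² = (6*(⅒))*81² = (⅗)*6561 = 19683/5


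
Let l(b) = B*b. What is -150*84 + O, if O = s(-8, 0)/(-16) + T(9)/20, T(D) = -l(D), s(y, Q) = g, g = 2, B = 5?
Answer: -100819/8 ≈ -12602.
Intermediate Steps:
s(y, Q) = 2
l(b) = 5*b
T(D) = -5*D
O = -19/8 (O = 2/(-16) - 5*9/20 = 2*(-1/16) - 45*1/20 = -⅛ - 9/4 = -19/8 ≈ -2.3750)
-150*84 + O = -150*84 - 19/8 = -12600 - 19/8 = -100819/8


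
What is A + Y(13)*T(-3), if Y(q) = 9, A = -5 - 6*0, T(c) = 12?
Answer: 103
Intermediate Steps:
A = -5 (A = -5 + 0 = -5)
A + Y(13)*T(-3) = -5 + 9*12 = -5 + 108 = 103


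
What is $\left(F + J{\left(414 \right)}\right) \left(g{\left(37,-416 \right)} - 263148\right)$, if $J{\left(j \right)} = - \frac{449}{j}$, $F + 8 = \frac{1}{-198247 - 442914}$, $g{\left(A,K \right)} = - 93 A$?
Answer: $\frac{71428284821635}{29493406} \approx 2.4218 \cdot 10^{6}$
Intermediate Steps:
$F = - \frac{5129289}{641161}$ ($F = -8 + \frac{1}{-198247 - 442914} = -8 + \frac{1}{-641161} = -8 - \frac{1}{641161} = - \frac{5129289}{641161} \approx -8.0$)
$\left(F + J{\left(414 \right)}\right) \left(g{\left(37,-416 \right)} - 263148\right) = \left(- \frac{5129289}{641161} - \frac{449}{414}\right) \left(\left(-93\right) 37 - 263148\right) = \left(- \frac{5129289}{641161} - \frac{449}{414}\right) \left(-3441 - 263148\right) = \left(- \frac{5129289}{641161} - \frac{449}{414}\right) \left(-266589\right) = \left(- \frac{2411406935}{265440654}\right) \left(-266589\right) = \frac{71428284821635}{29493406}$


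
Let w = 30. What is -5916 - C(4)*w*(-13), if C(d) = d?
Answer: -4356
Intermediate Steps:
-5916 - C(4)*w*(-13) = -5916 - 4*30*(-13) = -5916 - 120*(-13) = -5916 - 1*(-1560) = -5916 + 1560 = -4356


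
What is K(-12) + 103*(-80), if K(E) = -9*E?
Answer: -8132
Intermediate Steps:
K(-12) + 103*(-80) = -9*(-12) + 103*(-80) = 108 - 8240 = -8132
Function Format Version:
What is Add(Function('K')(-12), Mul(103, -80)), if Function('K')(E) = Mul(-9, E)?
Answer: -8132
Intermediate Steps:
Add(Function('K')(-12), Mul(103, -80)) = Add(Mul(-9, -12), Mul(103, -80)) = Add(108, -8240) = -8132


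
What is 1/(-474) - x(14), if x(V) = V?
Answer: -6637/474 ≈ -14.002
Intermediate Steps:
1/(-474) - x(14) = 1/(-474) - 1*14 = -1/474 - 14 = -6637/474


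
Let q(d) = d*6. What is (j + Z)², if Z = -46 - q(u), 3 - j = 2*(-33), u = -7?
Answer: 4225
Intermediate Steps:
j = 69 (j = 3 - 2*(-33) = 3 - 1*(-66) = 3 + 66 = 69)
q(d) = 6*d
Z = -4 (Z = -46 - 6*(-7) = -46 - 1*(-42) = -46 + 42 = -4)
(j + Z)² = (69 - 4)² = 65² = 4225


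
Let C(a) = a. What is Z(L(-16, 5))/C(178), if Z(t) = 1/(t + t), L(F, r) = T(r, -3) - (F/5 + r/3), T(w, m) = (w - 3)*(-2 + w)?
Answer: 15/40228 ≈ 0.00037287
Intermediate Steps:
T(w, m) = (-3 + w)*(-2 + w)
L(F, r) = 6 + r**2 - 16*r/3 - F/5 (L(F, r) = (6 + r**2 - 5*r) - (F/5 + r/3) = (6 + r**2 - 5*r) - (r/3 + F/5) = (6 + r**2 - 5*r) + (-r/3 - F/5) = 6 + r**2 - 16*r/3 - F/5)
Z(t) = 1/(2*t)
Z(L(-16, 5))/C(178) = (1/(2*(6 + 5**2 - 16/3*5 - 1/5*(-16))))/178 = (1/(2*(6 + 25 - 80/3 + 16/5)))*(1/178) = (1/(2*(113/15)))*(1/178) = ((1/2)*(15/113))*(1/178) = (15/226)*(1/178) = 15/40228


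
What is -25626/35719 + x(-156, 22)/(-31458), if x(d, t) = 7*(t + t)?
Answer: -58367440/80260593 ≈ -0.72722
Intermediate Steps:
x(d, t) = 14*t (x(d, t) = 7*(2*t) = 14*t)
-25626/35719 + x(-156, 22)/(-31458) = -25626/35719 + (14*22)/(-31458) = -25626*1/35719 + 308*(-1/31458) = -25626/35719 - 22/2247 = -58367440/80260593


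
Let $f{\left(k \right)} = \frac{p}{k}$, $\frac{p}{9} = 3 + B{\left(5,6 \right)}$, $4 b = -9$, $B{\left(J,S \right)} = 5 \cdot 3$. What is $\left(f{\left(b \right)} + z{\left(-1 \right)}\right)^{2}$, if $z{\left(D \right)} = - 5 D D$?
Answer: $5929$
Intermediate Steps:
$B{\left(J,S \right)} = 15$
$z{\left(D \right)} = - 5 D^{2}$
$b = - \frac{9}{4}$ ($b = \frac{1}{4} \left(-9\right) = - \frac{9}{4} \approx -2.25$)
$p = 162$ ($p = 9 \left(3 + 15\right) = 9 \cdot 18 = 162$)
$f{\left(k \right)} = \frac{162}{k}$
$\left(f{\left(b \right)} + z{\left(-1 \right)}\right)^{2} = \left(\frac{162}{- \frac{9}{4}} - 5 \left(-1\right)^{2}\right)^{2} = \left(162 \left(- \frac{4}{9}\right) - 5\right)^{2} = \left(-72 - 5\right)^{2} = \left(-77\right)^{2} = 5929$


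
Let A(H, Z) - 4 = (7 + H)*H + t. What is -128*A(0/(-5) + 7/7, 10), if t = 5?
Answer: -2176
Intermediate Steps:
A(H, Z) = 9 + H*(7 + H) (A(H, Z) = 4 + ((7 + H)*H + 5) = 4 + (H*(7 + H) + 5) = 4 + (5 + H*(7 + H)) = 9 + H*(7 + H))
-128*A(0/(-5) + 7/7, 10) = -128*(9 + (0/(-5) + 7/7)² + 7*(0/(-5) + 7/7)) = -128*(9 + (0*(-⅕) + 7*(⅐))² + 7*(0*(-⅕) + 7*(⅐))) = -128*(9 + (0 + 1)² + 7*(0 + 1)) = -128*(9 + 1² + 7*1) = -128*(9 + 1 + 7) = -128*17 = -2176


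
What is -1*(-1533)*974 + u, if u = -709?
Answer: 1492433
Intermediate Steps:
-1*(-1533)*974 + u = -1*(-1533)*974 - 709 = 1533*974 - 709 = 1493142 - 709 = 1492433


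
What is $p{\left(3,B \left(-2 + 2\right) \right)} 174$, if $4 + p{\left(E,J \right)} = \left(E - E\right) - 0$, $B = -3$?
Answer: $-696$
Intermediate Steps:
$p{\left(E,J \right)} = -4$ ($p{\left(E,J \right)} = -4 + \left(\left(E - E\right) - 0\right) = -4 + \left(0 + 0\right) = -4 + 0 = -4$)
$p{\left(3,B \left(-2 + 2\right) \right)} 174 = \left(-4\right) 174 = -696$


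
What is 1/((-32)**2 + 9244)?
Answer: 1/10268 ≈ 9.7390e-5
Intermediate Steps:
1/((-32)**2 + 9244) = 1/(1024 + 9244) = 1/10268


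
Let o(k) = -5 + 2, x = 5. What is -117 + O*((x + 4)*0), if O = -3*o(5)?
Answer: -117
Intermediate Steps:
o(k) = -3
O = 9 (O = -3*(-3) = 9)
-117 + O*((x + 4)*0) = -117 + 9*((5 + 4)*0) = -117 + 9*(9*0) = -117 + 9*0 = -117 + 0 = -117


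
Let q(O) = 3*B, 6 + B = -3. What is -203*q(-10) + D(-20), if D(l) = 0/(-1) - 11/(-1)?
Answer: 5492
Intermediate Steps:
B = -9 (B = -6 - 3 = -9)
D(l) = 11 (D(l) = 0*(-1) - 11*(-1) = 0 + 11 = 11)
q(O) = -27 (q(O) = 3*(-9) = -27)
-203*q(-10) + D(-20) = -203*(-27) + 11 = 5481 + 11 = 5492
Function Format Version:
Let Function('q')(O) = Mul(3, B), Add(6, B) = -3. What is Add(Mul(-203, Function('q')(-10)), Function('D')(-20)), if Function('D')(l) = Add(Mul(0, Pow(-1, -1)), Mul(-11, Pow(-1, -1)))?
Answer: 5492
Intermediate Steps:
B = -9 (B = Add(-6, -3) = -9)
Function('D')(l) = 11 (Function('D')(l) = Add(Mul(0, -1), Mul(-11, -1)) = Add(0, 11) = 11)
Function('q')(O) = -27 (Function('q')(O) = Mul(3, -9) = -27)
Add(Mul(-203, Function('q')(-10)), Function('D')(-20)) = Add(Mul(-203, -27), 11) = Add(5481, 11) = 5492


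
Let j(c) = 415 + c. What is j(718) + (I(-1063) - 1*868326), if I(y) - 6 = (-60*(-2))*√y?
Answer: -867187 + 120*I*√1063 ≈ -8.6719e+5 + 3912.4*I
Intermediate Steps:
I(y) = 6 + 120*√y (I(y) = 6 + (-60*(-2))*√y = 6 + 120*√y)
j(718) + (I(-1063) - 1*868326) = (415 + 718) + ((6 + 120*√(-1063)) - 1*868326) = 1133 + ((6 + 120*(I*√1063)) - 868326) = 1133 + ((6 + 120*I*√1063) - 868326) = 1133 + (-868320 + 120*I*√1063) = -867187 + 120*I*√1063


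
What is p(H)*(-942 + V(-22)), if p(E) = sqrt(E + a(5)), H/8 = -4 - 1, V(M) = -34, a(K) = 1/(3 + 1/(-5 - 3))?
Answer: -3904*I*sqrt(1311)/23 ≈ -6145.9*I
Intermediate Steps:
a(K) = 8/23 (a(K) = 1/(3 + 1/(-8)) = 1/(3 - 1/8) = 1/(23/8) = 8/23)
H = -40 (H = 8*(-4 - 1) = 8*(-5) = -40)
p(E) = sqrt(8/23 + E) (p(E) = sqrt(E + 8/23) = sqrt(8/23 + E))
p(H)*(-942 + V(-22)) = (sqrt(184 + 529*(-40))/23)*(-942 - 34) = (sqrt(184 - 21160)/23)*(-976) = (sqrt(-20976)/23)*(-976) = ((4*I*sqrt(1311))/23)*(-976) = (4*I*sqrt(1311)/23)*(-976) = -3904*I*sqrt(1311)/23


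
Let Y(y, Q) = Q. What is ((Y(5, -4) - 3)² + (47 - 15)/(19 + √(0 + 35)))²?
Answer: 68749641/26569 - 265312*√35/26569 ≈ 2528.5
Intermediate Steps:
((Y(5, -4) - 3)² + (47 - 15)/(19 + √(0 + 35)))² = ((-4 - 3)² + (47 - 15)/(19 + √(0 + 35)))² = ((-7)² + 32/(19 + √35))² = (49 + 32/(19 + √35))²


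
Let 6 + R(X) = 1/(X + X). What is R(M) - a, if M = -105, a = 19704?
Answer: -4139101/210 ≈ -19710.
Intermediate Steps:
R(X) = -6 + 1/(2*X) (R(X) = -6 + 1/(X + X) = -6 + 1/(2*X))
R(M) - a = (-6 + (1/2)/(-105)) - 1*19704 = (-6 + (1/2)*(-1/105)) - 19704 = (-6 - 1/210) - 19704 = -1261/210 - 19704 = -4139101/210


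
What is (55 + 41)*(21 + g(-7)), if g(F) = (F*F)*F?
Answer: -30912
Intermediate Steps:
g(F) = F³ (g(F) = F²*F = F³)
(55 + 41)*(21 + g(-7)) = (55 + 41)*(21 + (-7)³) = 96*(21 - 343) = 96*(-322) = -30912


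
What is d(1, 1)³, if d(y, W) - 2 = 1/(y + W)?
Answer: 125/8 ≈ 15.625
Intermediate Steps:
d(y, W) = 2 + 1/(W + y) (d(y, W) = 2 + 1/(y + W) = 2 + 1/(W + y))
d(1, 1)³ = ((1 + 2*1 + 2*1)/(1 + 1))³ = ((1 + 2 + 2)/2)³ = ((½)*5)³ = (5/2)³ = 125/8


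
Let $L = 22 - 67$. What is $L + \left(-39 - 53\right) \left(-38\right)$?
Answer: $3451$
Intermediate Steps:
$L = -45$
$L + \left(-39 - 53\right) \left(-38\right) = -45 + \left(-39 - 53\right) \left(-38\right) = -45 - -3496 = -45 + 3496 = 3451$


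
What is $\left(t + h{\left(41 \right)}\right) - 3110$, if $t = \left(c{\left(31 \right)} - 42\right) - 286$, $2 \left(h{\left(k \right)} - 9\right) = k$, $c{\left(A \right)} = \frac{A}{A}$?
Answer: $- \frac{6815}{2} \approx -3407.5$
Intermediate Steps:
$c{\left(A \right)} = 1$
$h{\left(k \right)} = 9 + \frac{k}{2}$
$t = -327$ ($t = \left(1 - 42\right) - 286 = -41 - 286 = -327$)
$\left(t + h{\left(41 \right)}\right) - 3110 = \left(-327 + \left(9 + \frac{1}{2} \cdot 41\right)\right) - 3110 = \left(-327 + \left(9 + \frac{41}{2}\right)\right) - 3110 = \left(-327 + \frac{59}{2}\right) - 3110 = - \frac{595}{2} - 3110 = - \frac{6815}{2}$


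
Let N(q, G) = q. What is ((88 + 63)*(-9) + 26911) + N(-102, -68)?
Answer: 25450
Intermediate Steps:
((88 + 63)*(-9) + 26911) + N(-102, -68) = ((88 + 63)*(-9) + 26911) - 102 = (151*(-9) + 26911) - 102 = (-1359 + 26911) - 102 = 25552 - 102 = 25450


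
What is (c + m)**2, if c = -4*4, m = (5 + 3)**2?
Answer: 2304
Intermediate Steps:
m = 64 (m = 8**2 = 64)
c = -16
(c + m)**2 = (-16 + 64)**2 = 48**2 = 2304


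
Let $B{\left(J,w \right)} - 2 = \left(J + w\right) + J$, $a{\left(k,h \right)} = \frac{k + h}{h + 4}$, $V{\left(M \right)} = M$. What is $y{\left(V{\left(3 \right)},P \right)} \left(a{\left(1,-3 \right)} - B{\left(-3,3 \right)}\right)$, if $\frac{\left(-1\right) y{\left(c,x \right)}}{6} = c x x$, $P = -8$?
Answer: $1152$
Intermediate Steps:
$a{\left(k,h \right)} = \frac{h + k}{4 + h}$
$B{\left(J,w \right)} = 2 + w + 2 J$ ($B{\left(J,w \right)} = 2 + \left(\left(J + w\right) + J\right) = 2 + \left(w + 2 J\right) = 2 + w + 2 J$)
$y{\left(c,x \right)} = - 6 c x^{2}$ ($y{\left(c,x \right)} = - 6 c x x = - 6 c x^{2}$)
$y{\left(V{\left(3 \right)},P \right)} \left(a{\left(1,-3 \right)} - B{\left(-3,3 \right)}\right) = \left(-6\right) 3 \left(-8\right)^{2} \left(\frac{-3 + 1}{4 - 3} - \left(2 + 3 + 2 \left(-3\right)\right)\right) = \left(-6\right) 3 \cdot 64 \left(1^{-1} \left(-2\right) - \left(2 + 3 - 6\right)\right) = - 1152 \left(1 \left(-2\right) - -1\right) = - 1152 \left(-2 + 1\right) = \left(-1152\right) \left(-1\right) = 1152$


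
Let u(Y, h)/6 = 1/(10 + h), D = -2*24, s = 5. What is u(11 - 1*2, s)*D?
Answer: -96/5 ≈ -19.200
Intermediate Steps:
D = -48
u(Y, h) = 6/(10 + h)
u(11 - 1*2, s)*D = (6/(10 + 5))*(-48) = (6/15)*(-48) = (6*(1/15))*(-48) = (⅖)*(-48) = -96/5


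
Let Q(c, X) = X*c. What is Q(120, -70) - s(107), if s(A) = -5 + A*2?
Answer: -8609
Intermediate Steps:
s(A) = -5 + 2*A
Q(120, -70) - s(107) = -70*120 - (-5 + 2*107) = -8400 - (-5 + 214) = -8400 - 1*209 = -8400 - 209 = -8609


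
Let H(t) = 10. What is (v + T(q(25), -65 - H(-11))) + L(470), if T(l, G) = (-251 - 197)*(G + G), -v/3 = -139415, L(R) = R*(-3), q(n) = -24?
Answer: 484035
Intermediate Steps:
L(R) = -3*R
v = 418245 (v = -3*(-139415) = 418245)
T(l, G) = -896*G
(v + T(q(25), -65 - H(-11))) + L(470) = (418245 - 896*(-65 - 1*10)) - 3*470 = (418245 - 896*(-65 - 10)) - 1410 = (418245 - 896*(-75)) - 1410 = (418245 + 67200) - 1410 = 485445 - 1410 = 484035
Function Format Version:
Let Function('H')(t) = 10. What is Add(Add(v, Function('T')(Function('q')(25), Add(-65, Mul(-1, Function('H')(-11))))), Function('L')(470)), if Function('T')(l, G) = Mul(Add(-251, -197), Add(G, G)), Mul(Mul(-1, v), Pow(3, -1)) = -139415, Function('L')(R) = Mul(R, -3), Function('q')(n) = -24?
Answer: 484035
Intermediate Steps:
Function('L')(R) = Mul(-3, R)
v = 418245 (v = Mul(-3, -139415) = 418245)
Function('T')(l, G) = Mul(-896, G) (Function('T')(l, G) = Mul(-448, Mul(2, G)) = Mul(-896, G))
Add(Add(v, Function('T')(Function('q')(25), Add(-65, Mul(-1, Function('H')(-11))))), Function('L')(470)) = Add(Add(418245, Mul(-896, Add(-65, Mul(-1, 10)))), Mul(-3, 470)) = Add(Add(418245, Mul(-896, Add(-65, -10))), -1410) = Add(Add(418245, Mul(-896, -75)), -1410) = Add(Add(418245, 67200), -1410) = Add(485445, -1410) = 484035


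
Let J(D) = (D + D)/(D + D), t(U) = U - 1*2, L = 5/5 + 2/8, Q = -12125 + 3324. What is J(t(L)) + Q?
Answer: -8800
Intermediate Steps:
Q = -8801
L = 5/4 (L = 5*(1/5) + 2*(1/8) = 1 + 1/4 = 5/4 ≈ 1.2500)
t(U) = -2 + U (t(U) = U - 2 = -2 + U)
J(D) = 1 (J(D) = (2*D)/((2*D)) = (2*D)*(1/(2*D)) = 1)
J(t(L)) + Q = 1 - 8801 = -8800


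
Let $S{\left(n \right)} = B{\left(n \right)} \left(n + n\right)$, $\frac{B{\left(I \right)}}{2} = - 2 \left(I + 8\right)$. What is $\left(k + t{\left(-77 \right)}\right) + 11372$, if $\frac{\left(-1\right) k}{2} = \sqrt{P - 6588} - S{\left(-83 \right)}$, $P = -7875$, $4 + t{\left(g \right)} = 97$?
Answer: $-88135 - 6 i \sqrt{1607} \approx -88135.0 - 240.52 i$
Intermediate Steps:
$B{\left(I \right)} = -32 - 4 I$ ($B{\left(I \right)} = 2 \left(- 2 \left(I + 8\right)\right) = 2 \left(- 2 \left(8 + I\right)\right) = 2 \left(-16 - 2 I\right) = -32 - 4 I$)
$t{\left(g \right)} = 93$ ($t{\left(g \right)} = -4 + 97 = 93$)
$S{\left(n \right)} = 2 n \left(-32 - 4 n\right)$ ($S{\left(n \right)} = \left(-32 - 4 n\right) \left(n + n\right) = \left(-32 - 4 n\right) 2 n = 2 n \left(-32 - 4 n\right)$)
$k = -99600 - 6 i \sqrt{1607}$ ($k = - 2 \left(\sqrt{-7875 - 6588} - \left(-8\right) \left(-83\right) \left(8 - 83\right)\right) = - 2 \left(\sqrt{-14463} - \left(-8\right) \left(-83\right) \left(-75\right)\right) = - 2 \left(3 i \sqrt{1607} - -49800\right) = - 2 \left(3 i \sqrt{1607} + 49800\right) = - 2 \left(49800 + 3 i \sqrt{1607}\right) = -99600 - 6 i \sqrt{1607} \approx -99600.0 - 240.52 i$)
$\left(k + t{\left(-77 \right)}\right) + 11372 = \left(\left(-99600 - 6 i \sqrt{1607}\right) + 93\right) + 11372 = \left(-99507 - 6 i \sqrt{1607}\right) + 11372 = -88135 - 6 i \sqrt{1607}$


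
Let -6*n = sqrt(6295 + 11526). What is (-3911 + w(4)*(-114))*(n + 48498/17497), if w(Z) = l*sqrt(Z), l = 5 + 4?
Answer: -289193574/17497 + 5963*sqrt(17821)/6 ≈ 1.1614e+5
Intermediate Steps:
n = -sqrt(17821)/6 (n = -sqrt(6295 + 11526)/6 = -sqrt(17821)/6 ≈ -22.249)
l = 9
w(Z) = 9*sqrt(Z)
(-3911 + w(4)*(-114))*(n + 48498/17497) = (-3911 + (9*sqrt(4))*(-114))*(-sqrt(17821)/6 + 48498/17497) = (-3911 + (9*2)*(-114))*(-sqrt(17821)/6 + 48498*(1/17497)) = (-3911 + 18*(-114))*(-sqrt(17821)/6 + 48498/17497) = (-3911 - 2052)*(48498/17497 - sqrt(17821)/6) = -5963*(48498/17497 - sqrt(17821)/6) = -289193574/17497 + 5963*sqrt(17821)/6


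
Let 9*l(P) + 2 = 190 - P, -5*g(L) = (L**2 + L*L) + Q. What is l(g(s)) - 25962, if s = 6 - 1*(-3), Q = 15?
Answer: -1167173/45 ≈ -25937.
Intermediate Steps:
s = 9 (s = 6 + 3 = 9)
g(L) = -3 - 2*L**2/5 (g(L) = -((L**2 + L*L) + 15)/5 = -((L**2 + L**2) + 15)/5 = -(2*L**2 + 15)/5 = -(15 + 2*L**2)/5 = -3 - 2*L**2/5)
l(P) = 188/9 - P/9 (l(P) = -2/9 + (190 - P)/9 = -2/9 + (190/9 - P/9) = 188/9 - P/9)
l(g(s)) - 25962 = (188/9 - (-3 - 2/5*9**2)/9) - 25962 = (188/9 - (-3 - 2/5*81)/9) - 25962 = (188/9 - (-3 - 162/5)/9) - 25962 = (188/9 - 1/9*(-177/5)) - 25962 = (188/9 + 59/15) - 25962 = 1117/45 - 25962 = -1167173/45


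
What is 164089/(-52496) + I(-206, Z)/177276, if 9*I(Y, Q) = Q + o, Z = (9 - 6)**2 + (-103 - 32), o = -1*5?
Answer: -3850121339/1231713648 ≈ -3.1258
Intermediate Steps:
o = -5
Z = -126 (Z = 3**2 - 135 = 9 - 135 = -126)
I(Y, Q) = -5/9 + Q/9 (I(Y, Q) = (Q - 5)/9 = (-5 + Q)/9 = -5/9 + Q/9)
164089/(-52496) + I(-206, Z)/177276 = 164089/(-52496) + (-5/9 + (1/9)*(-126))/177276 = 164089*(-1/52496) + (-5/9 - 14)*(1/177276) = -164089/52496 - 131/9*1/177276 = -164089/52496 - 131/1595484 = -3850121339/1231713648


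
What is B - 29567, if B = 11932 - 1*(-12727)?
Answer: -4908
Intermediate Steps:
B = 24659 (B = 11932 + 12727 = 24659)
B - 29567 = 24659 - 29567 = -4908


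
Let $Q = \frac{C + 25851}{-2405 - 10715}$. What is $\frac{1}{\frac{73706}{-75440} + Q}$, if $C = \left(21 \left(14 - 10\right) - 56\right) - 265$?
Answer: $- \frac{150880}{441973} \approx -0.34138$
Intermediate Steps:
$C = -237$ ($C = \left(21 \cdot 4 - 56\right) - 265 = \left(84 - 56\right) - 265 = 28 - 265 = -237$)
$Q = - \frac{12807}{6560}$ ($Q = \frac{-237 + 25851}{-2405 - 10715} = \frac{25614}{-13120} = 25614 \left(- \frac{1}{13120}\right) = - \frac{12807}{6560} \approx -1.9523$)
$\frac{1}{\frac{73706}{-75440} + Q} = \frac{1}{\frac{73706}{-75440} - \frac{12807}{6560}} = \frac{1}{73706 \left(- \frac{1}{75440}\right) - \frac{12807}{6560}} = \frac{1}{- \frac{36853}{37720} - \frac{12807}{6560}} = \frac{1}{- \frac{441973}{150880}} = - \frac{150880}{441973}$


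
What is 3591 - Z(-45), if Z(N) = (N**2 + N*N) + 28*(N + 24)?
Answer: 129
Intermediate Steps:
Z(N) = 672 + 2*N**2 + 28*N (Z(N) = (N**2 + N**2) + 28*(24 + N) = 2*N**2 + (672 + 28*N) = 672 + 2*N**2 + 28*N)
3591 - Z(-45) = 3591 - (672 + 2*(-45)**2 + 28*(-45)) = 3591 - (672 + 2*2025 - 1260) = 3591 - (672 + 4050 - 1260) = 3591 - 1*3462 = 3591 - 3462 = 129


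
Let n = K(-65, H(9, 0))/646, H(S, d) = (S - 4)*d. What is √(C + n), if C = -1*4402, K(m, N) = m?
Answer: 3*I*√204118558/646 ≈ 66.348*I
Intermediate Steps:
H(S, d) = d*(-4 + S) (H(S, d) = (-4 + S)*d = d*(-4 + S))
C = -4402
n = -65/646 ≈ -0.10062
√(C + n) = √(-4402 - 65/646) = √(-2843757/646) = 3*I*√204118558/646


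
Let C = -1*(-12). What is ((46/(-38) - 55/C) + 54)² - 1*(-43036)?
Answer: 2357985505/51984 ≈ 45360.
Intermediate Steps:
C = 12
((46/(-38) - 55/C) + 54)² - 1*(-43036) = ((46/(-38) - 55/12) + 54)² - 1*(-43036) = ((46*(-1/38) - 55*1/12) + 54)² + 43036 = ((-23/19 - 55/12) + 54)² + 43036 = (-1321/228 + 54)² + 43036 = (10991/228)² + 43036 = 120802081/51984 + 43036 = 2357985505/51984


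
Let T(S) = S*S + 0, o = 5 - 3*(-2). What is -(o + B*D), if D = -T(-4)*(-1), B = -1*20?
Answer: 309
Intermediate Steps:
o = 11 (o = 5 + 6 = 11)
B = -20
T(S) = S**2 (T(S) = S**2 + 0 = S**2)
D = 16 (D = -1*(-4)**2*(-1) = -1*16*(-1) = -16*(-1) = 16)
-(o + B*D) = -(11 - 20*16) = -(11 - 320) = -1*(-309) = 309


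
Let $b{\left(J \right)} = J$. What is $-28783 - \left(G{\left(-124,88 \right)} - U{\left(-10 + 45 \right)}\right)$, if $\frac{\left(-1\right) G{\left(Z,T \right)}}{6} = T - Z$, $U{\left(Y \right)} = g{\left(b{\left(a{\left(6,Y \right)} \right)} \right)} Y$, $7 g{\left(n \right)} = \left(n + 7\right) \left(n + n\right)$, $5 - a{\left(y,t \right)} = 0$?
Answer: $-26911$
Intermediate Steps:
$a{\left(y,t \right)} = 5$ ($a{\left(y,t \right)} = 5 - 0 = 5 + 0 = 5$)
$g{\left(n \right)} = \frac{2 n \left(7 + n\right)}{7}$ ($g{\left(n \right)} = \frac{\left(n + 7\right) \left(n + n\right)}{7} = \frac{\left(7 + n\right) 2 n}{7} = \frac{2 n \left(7 + n\right)}{7}$)
$U{\left(Y \right)} = \frac{120 Y}{7}$ ($U{\left(Y \right)} = \frac{2}{7} \cdot 5 \left(7 + 5\right) Y = \frac{2}{7} \cdot 5 \cdot 12 Y = \frac{120 Y}{7}$)
$G{\left(Z,T \right)} = - 6 T + 6 Z$ ($G{\left(Z,T \right)} = - 6 \left(T - Z\right) = - 6 T + 6 Z$)
$-28783 - \left(G{\left(-124,88 \right)} - U{\left(-10 + 45 \right)}\right) = -28783 - \left(\left(\left(-6\right) 88 + 6 \left(-124\right)\right) - \frac{120 \left(-10 + 45\right)}{7}\right) = -28783 - \left(\left(-528 - 744\right) - \frac{120}{7} \cdot 35\right) = -28783 - \left(-1272 - 600\right) = -28783 - -1872 = -28783 + 1872 = -26911$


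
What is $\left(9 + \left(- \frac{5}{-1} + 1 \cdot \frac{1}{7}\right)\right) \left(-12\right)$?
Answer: $- \frac{1188}{7} \approx -169.71$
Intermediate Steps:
$\left(9 + \left(- \frac{5}{-1} + 1 \cdot \frac{1}{7}\right)\right) \left(-12\right) = \left(9 + \left(\left(-5\right) \left(-1\right) + 1 \cdot \frac{1}{7}\right)\right) \left(-12\right) = \left(9 + \left(5 + \frac{1}{7}\right)\right) \left(-12\right) = \left(9 + \frac{36}{7}\right) \left(-12\right) = \frac{99}{7} \left(-12\right) = - \frac{1188}{7}$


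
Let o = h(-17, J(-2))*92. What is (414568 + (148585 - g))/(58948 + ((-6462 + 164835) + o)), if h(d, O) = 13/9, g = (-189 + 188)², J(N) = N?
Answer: 5068368/1957085 ≈ 2.5898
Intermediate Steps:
g = 1 (g = (-1)² = 1)
h(d, O) = 13/9 (h(d, O) = 13*(⅑) = 13/9)
o = 1196/9 (o = (13/9)*92 = 1196/9 ≈ 132.89)
(414568 + (148585 - g))/(58948 + ((-6462 + 164835) + o)) = (414568 + (148585 - 1*1))/(58948 + ((-6462 + 164835) + 1196/9)) = (414568 + (148585 - 1))/(58948 + (158373 + 1196/9)) = (414568 + 148584)/(58948 + 1426553/9) = 563152/(1957085/9) = 563152*(9/1957085) = 5068368/1957085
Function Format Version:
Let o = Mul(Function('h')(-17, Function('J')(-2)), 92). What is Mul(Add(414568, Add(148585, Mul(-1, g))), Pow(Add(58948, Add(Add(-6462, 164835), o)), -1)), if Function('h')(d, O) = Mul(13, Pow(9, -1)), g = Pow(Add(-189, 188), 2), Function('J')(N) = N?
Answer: Rational(5068368, 1957085) ≈ 2.5898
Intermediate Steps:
g = 1 (g = Pow(-1, 2) = 1)
Function('h')(d, O) = Rational(13, 9) (Function('h')(d, O) = Mul(13, Rational(1, 9)) = Rational(13, 9))
o = Rational(1196, 9) (o = Mul(Rational(13, 9), 92) = Rational(1196, 9) ≈ 132.89)
Mul(Add(414568, Add(148585, Mul(-1, g))), Pow(Add(58948, Add(Add(-6462, 164835), o)), -1)) = Mul(Add(414568, Add(148585, Mul(-1, 1))), Pow(Add(58948, Add(Add(-6462, 164835), Rational(1196, 9))), -1)) = Mul(Add(414568, Add(148585, -1)), Pow(Add(58948, Add(158373, Rational(1196, 9))), -1)) = Mul(Add(414568, 148584), Pow(Add(58948, Rational(1426553, 9)), -1)) = Mul(563152, Pow(Rational(1957085, 9), -1)) = Mul(563152, Rational(9, 1957085)) = Rational(5068368, 1957085)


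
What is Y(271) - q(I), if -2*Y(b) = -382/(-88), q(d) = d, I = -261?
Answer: 22777/88 ≈ 258.83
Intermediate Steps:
Y(b) = -191/88 (Y(b) = -(-191)/(-88) = -(-191)*(-1)/88 = -½*191/44 = -191/88)
Y(271) - q(I) = -191/88 - 1*(-261) = -191/88 + 261 = 22777/88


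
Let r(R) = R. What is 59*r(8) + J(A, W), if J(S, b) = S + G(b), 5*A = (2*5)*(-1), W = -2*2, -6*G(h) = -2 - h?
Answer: 1409/3 ≈ 469.67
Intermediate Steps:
G(h) = 1/3 + h/6 (G(h) = -(-2 - h)/6 = 1/3 + h/6)
W = -4
A = -2 (A = ((2*5)*(-1))/5 = (10*(-1))/5 = (1/5)*(-10) = -2)
J(S, b) = 1/3 + S + b/6 (J(S, b) = S + (1/3 + b/6) = 1/3 + S + b/6)
59*r(8) + J(A, W) = 59*8 + (1/3 - 2 + (1/6)*(-4)) = 472 + (1/3 - 2 - 2/3) = 472 - 7/3 = 1409/3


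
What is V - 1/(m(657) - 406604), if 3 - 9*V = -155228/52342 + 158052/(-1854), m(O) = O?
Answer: 299442706226126/29545452283797 ≈ 10.135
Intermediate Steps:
V = 737639725/72781551 (V = 1/3 - (-155228/52342 + 158052/(-1854))/9 = 1/3 - (-155228*1/52342 + 158052*(-1/1854))/9 = 1/3 - (-77614/26171 - 26342/309)/9 = 1/3 - 1/9*(-713379208/8086839) = 1/3 + 713379208/72781551 = 737639725/72781551 ≈ 10.135)
V - 1/(m(657) - 406604) = 737639725/72781551 - 1/(657 - 406604) = 737639725/72781551 - 1/(-405947) = 737639725/72781551 - 1*(-1/405947) = 737639725/72781551 + 1/405947 = 299442706226126/29545452283797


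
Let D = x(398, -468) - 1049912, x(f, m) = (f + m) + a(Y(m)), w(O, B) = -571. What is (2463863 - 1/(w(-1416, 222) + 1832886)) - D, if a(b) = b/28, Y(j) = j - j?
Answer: 6438470901174/1832315 ≈ 3.5138e+6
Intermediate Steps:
Y(j) = 0
a(b) = b/28 (a(b) = b*(1/28) = b/28)
x(f, m) = f + m (x(f, m) = (f + m) + (1/28)*0 = (f + m) + 0 = f + m)
D = -1049982 (D = (398 - 468) - 1049912 = -70 - 1049912 = -1049982)
(2463863 - 1/(w(-1416, 222) + 1832886)) - D = (2463863 - 1/(-571 + 1832886)) - 1*(-1049982) = (2463863 - 1/1832315) + 1049982 = 4514573132844/1832315 + 1049982 = 6438470901174/1832315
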